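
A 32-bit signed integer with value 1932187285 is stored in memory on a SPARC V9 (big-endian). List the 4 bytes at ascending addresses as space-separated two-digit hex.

73 2A D6 95

1932187285 in hexadecimal, padded to 32 bits, is 0x732AD695.
Split into bytes (most-significant first): 73 2A D6 95.
Big-endian stores the most-significant byte at the lowest address.
So the memory order matches the most-significant-first order: 73 2A D6 95.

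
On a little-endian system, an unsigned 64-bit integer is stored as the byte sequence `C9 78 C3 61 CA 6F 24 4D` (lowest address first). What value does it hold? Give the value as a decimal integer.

Little-endian: lowest address holds the least-significant byte.
Reassemble most-significant byte first: 4D 24 6F CA 61 C3 78 C9 → 0x4D246FCA61C378C9.
0x4D246FCA61C378C9 = 5558690755096312009.

5558690755096312009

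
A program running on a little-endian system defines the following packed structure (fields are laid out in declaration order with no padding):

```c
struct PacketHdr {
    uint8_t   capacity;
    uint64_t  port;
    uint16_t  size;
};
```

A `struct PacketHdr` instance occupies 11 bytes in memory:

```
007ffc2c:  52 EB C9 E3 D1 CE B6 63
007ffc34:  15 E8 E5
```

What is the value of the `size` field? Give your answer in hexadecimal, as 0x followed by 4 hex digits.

`size` follows `capacity` (1 B), `port` (8 B), so it starts at offset 1 + 8 = 9 and occupies 2 bytes.
Bytes at offsets 9..10: E8 E5.
In little-endian order the low byte comes first in memory.
Reassemble most-significant byte first: E5 E8 → 0xE5E8.

0xE5E8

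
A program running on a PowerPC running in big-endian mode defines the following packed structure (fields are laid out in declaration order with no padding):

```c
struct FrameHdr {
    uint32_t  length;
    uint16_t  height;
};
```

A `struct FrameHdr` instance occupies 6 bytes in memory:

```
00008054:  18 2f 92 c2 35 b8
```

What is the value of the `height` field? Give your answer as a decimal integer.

13752

`height` follows `length` (4 bytes), so it starts at byte offset 4 and occupies 2 bytes.
Bytes at offsets 4..5: 35 B8.
Big-endian: lowest address holds the most-significant byte.
The bytes are already most-significant first: 0x35B8.
0x35B8 = 13752.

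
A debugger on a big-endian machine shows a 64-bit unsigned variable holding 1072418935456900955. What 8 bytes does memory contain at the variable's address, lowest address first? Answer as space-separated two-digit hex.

0E E1 FF 57 02 4F A7 5B

1072418935456900955 in hexadecimal, padded to 64 bits, is 0x0EE1FF57024FA75B.
Split into bytes (most-significant first): 0E E1 FF 57 02 4F A7 5B.
Big-endian stores the most-significant byte at the lowest address.
So the memory order matches the most-significant-first order: 0E E1 FF 57 02 4F A7 5B.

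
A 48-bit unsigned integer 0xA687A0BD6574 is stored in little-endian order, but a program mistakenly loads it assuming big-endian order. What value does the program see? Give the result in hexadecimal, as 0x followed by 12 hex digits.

Stored little-endian, the bytes at ascending addresses are 74 65 BD A0 87 A6.
Read back as big-endian, the last byte is least significant, giving 0x7465BDA087A6.

0x7465BDA087A6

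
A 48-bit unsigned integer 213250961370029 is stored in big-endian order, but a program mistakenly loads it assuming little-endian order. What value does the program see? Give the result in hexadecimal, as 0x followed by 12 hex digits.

0xADEBCC5BF3C1

213250961370029 in 48-bit hexadecimal is 0xC1F35BCCEBAD.
Stored big-endian, the bytes at ascending addresses are C1 F3 5B CC EB AD.
Read back as little-endian, the first byte is least significant, giving 0xADEBCC5BF3C1.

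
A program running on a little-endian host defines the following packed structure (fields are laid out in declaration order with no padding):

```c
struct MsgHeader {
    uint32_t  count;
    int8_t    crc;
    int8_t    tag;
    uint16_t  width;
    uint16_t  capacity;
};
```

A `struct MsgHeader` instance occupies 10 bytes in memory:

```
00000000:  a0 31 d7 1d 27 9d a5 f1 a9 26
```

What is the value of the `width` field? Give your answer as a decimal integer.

`width` follows `count` (4 B), `crc` (1 B), `tag` (1 B), so it starts at offset 4 + 1 + 1 = 6 and occupies 2 bytes.
Bytes at offsets 6..7: A5 F1.
Little-endian stores the least-significant byte at the lowest address.
Reassemble most-significant byte first: F1 A5 → 0xF1A5.
0xF1A5 = 61861.

61861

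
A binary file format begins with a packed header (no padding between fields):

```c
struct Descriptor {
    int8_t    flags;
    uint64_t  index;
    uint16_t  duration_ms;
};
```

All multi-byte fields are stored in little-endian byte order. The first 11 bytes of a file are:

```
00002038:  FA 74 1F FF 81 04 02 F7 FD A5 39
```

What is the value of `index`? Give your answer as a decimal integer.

`index` follows `flags` (1 byte), so it starts at byte offset 1 and occupies 8 bytes.
Bytes at offsets 1..8: 74 1F FF 81 04 02 F7 FD.
Little-endian stores the least-significant byte at the lowest address.
Reassemble most-significant byte first: FD F7 02 04 81 FF 1F 74 → 0xFDF7020481FF1F74.
0xFDF7020481FF1F74 = 18300097829227405172.

18300097829227405172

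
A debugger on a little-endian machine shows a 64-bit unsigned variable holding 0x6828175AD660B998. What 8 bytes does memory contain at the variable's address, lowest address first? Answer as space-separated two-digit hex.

Split into bytes (most-significant first): 68 28 17 5A D6 60 B9 98.
In little-endian order the low byte comes first in memory.
So at ascending addresses the bytes are 98 B9 60 D6 5A 17 28 68.

98 B9 60 D6 5A 17 28 68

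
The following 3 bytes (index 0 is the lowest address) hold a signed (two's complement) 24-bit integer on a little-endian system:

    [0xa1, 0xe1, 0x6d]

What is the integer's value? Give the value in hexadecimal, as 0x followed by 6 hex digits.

0x6DE1A1

Little-endian stores the least-significant byte at the lowest address.
Reassemble most-significant byte first: 6D E1 A1 → 0x6DE1A1.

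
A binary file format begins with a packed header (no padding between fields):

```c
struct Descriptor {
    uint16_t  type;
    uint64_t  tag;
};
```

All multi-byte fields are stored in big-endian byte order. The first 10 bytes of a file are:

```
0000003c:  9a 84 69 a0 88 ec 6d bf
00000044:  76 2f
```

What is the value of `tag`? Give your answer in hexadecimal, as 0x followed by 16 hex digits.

0x69A088EC6DBF762F

`tag` follows `type` (2 bytes), so it starts at byte offset 2 and occupies 8 bytes.
Bytes at offsets 2..9: 69 A0 88 EC 6D BF 76 2F.
Big-endian stores the most-significant byte at the lowest address.
The bytes are already most-significant first: 0x69A088EC6DBF762F.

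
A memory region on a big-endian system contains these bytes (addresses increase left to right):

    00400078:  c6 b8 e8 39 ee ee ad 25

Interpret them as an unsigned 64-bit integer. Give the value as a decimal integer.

In big-endian order the high byte comes first in memory.
The bytes are already most-significant first: 0xC6B8E839EEEEAD25.
0xC6B8E839EEEEAD25 = 14319450350743891237.

14319450350743891237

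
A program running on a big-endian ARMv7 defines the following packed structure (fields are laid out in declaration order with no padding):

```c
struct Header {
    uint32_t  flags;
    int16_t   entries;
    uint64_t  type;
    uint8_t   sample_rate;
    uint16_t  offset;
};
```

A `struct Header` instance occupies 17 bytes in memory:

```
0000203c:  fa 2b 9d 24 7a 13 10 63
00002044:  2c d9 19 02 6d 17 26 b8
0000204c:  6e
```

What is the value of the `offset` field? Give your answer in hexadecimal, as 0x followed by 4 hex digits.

0xB86E

`offset` follows `flags` (4 B), `entries` (2 B), `type` (8 B), `sample_rate` (1 B), so it starts at offset 4 + 2 + 8 + 1 = 15 and occupies 2 bytes.
Bytes at offsets 15..16: B8 6E.
Big-endian stores the most-significant byte at the lowest address.
The bytes are already most-significant first: 0xB86E.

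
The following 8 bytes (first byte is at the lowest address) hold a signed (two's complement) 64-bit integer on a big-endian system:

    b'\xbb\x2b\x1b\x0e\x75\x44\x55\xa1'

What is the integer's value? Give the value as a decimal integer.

-4959840815707564639

In big-endian order the high byte comes first in memory.
The bytes are already most-significant first: 0xBB2B1B0E754455A1.
Top bit is set, so as a signed 64-bit value this is 0xBB2B1B0E754455A1 − 2^64 = -4959840815707564639.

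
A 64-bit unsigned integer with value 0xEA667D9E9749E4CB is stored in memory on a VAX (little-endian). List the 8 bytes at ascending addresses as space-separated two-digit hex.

Split into bytes (most-significant first): EA 66 7D 9E 97 49 E4 CB.
In little-endian order the low byte comes first in memory.
So at ascending addresses the bytes are CB E4 49 97 9E 7D 66 EA.

CB E4 49 97 9E 7D 66 EA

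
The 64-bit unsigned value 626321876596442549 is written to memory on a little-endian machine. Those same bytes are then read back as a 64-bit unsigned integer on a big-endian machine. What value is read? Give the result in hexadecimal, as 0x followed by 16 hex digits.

0xB54596A96D24B108

626321876596442549 in 64-bit hexadecimal is 0x08B1246DA99645B5.
Stored little-endian, the bytes at ascending addresses are B5 45 96 A9 6D 24 B1 08.
Read back as big-endian, the last byte is least significant, giving 0xB54596A96D24B108.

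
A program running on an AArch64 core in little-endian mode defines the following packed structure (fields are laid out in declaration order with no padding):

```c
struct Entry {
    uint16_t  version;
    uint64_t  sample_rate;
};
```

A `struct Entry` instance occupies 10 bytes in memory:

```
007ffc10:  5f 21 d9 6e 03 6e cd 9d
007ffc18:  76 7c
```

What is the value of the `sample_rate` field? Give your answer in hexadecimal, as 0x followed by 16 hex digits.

0x7C769DCD6E036ED9

`sample_rate` follows `version` (2 bytes), so it starts at byte offset 2 and occupies 8 bytes.
Bytes at offsets 2..9: D9 6E 03 6E CD 9D 76 7C.
In little-endian order the low byte comes first in memory.
Reassemble most-significant byte first: 7C 76 9D CD 6E 03 6E D9 → 0x7C769DCD6E036ED9.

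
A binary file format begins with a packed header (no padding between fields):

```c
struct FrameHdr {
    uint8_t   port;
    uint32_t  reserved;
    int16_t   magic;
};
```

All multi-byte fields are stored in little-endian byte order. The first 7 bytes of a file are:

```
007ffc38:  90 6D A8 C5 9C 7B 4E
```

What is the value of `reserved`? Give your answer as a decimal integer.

2630199405

`reserved` follows `port` (1 byte), so it starts at byte offset 1 and occupies 4 bytes.
Bytes at offsets 1..4: 6D A8 C5 9C.
Little-endian: lowest address holds the least-significant byte.
Reassemble most-significant byte first: 9C C5 A8 6D → 0x9CC5A86D.
0x9CC5A86D = 2630199405.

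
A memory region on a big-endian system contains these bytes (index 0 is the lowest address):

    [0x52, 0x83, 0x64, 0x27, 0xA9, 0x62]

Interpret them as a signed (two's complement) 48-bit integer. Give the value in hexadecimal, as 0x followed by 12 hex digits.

In big-endian order the high byte comes first in memory.
The bytes are already most-significant first: 0x52836427A962.

0x52836427A962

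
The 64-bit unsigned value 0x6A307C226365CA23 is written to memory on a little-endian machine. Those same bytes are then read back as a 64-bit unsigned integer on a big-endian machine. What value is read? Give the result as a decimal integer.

2578985213077762154

Stored little-endian, the bytes at ascending addresses are 23 CA 65 63 22 7C 30 6A.
Read back as big-endian, the last byte is least significant, giving 0x23CA6563227C306A.
0x23CA6563227C306A = 2578985213077762154.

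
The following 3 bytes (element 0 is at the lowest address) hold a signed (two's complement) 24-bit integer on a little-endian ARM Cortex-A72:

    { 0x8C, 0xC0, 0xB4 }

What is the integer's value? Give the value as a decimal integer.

Little-endian stores the least-significant byte at the lowest address.
Reassemble most-significant byte first: B4 C0 8C → 0xB4C08C.
Top bit is set, so as a signed 24-bit value this is 0xB4C08C − 2^24 = -4931444.

-4931444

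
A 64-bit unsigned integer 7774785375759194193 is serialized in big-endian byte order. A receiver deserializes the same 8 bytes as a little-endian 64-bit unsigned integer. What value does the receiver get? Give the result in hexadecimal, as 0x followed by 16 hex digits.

7774785375759194193 in 64-bit hexadecimal is 0x6BE5961B4F075851.
Stored big-endian, the bytes at ascending addresses are 6B E5 96 1B 4F 07 58 51.
Read back as little-endian, the first byte is least significant, giving 0x5158074F1B96E56B.

0x5158074F1B96E56B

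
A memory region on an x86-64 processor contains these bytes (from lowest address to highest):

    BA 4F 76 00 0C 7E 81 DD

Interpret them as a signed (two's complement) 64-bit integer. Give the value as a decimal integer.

-2485566929319342150

In little-endian order the low byte comes first in memory.
Reassemble most-significant byte first: DD 81 7E 0C 00 76 4F BA → 0xDD817E0C00764FBA.
Top bit is set, so as a signed 64-bit value this is 0xDD817E0C00764FBA − 2^64 = -2485566929319342150.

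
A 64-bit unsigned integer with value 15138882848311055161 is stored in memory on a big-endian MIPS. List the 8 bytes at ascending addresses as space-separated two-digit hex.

15138882848311055161 in hexadecimal, padded to 64 bits, is 0xD2181DBDC5D59339.
Split into bytes (most-significant first): D2 18 1D BD C5 D5 93 39.
In big-endian order the high byte comes first in memory.
So the memory order matches the most-significant-first order: D2 18 1D BD C5 D5 93 39.

D2 18 1D BD C5 D5 93 39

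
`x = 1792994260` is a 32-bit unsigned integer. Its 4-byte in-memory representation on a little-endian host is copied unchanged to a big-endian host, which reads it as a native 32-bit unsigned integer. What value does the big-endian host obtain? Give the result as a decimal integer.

1792994260 in 32-bit hexadecimal is 0x6ADEEBD4.
Stored little-endian, the bytes at ascending addresses are D4 EB DE 6A.
Read back as big-endian, the last byte is least significant, giving 0xD4EBDE6A.
0xD4EBDE6A = 3572227690.

3572227690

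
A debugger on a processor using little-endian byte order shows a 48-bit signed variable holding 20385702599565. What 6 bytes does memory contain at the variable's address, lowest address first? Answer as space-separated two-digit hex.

8D DB 8F 6A 8A 12

20385702599565 in hexadecimal, padded to 48 bits, is 0x128A6A8FDB8D.
Split into bytes (most-significant first): 12 8A 6A 8F DB 8D.
Little-endian stores the least-significant byte at the lowest address.
So at ascending addresses the bytes are 8D DB 8F 6A 8A 12.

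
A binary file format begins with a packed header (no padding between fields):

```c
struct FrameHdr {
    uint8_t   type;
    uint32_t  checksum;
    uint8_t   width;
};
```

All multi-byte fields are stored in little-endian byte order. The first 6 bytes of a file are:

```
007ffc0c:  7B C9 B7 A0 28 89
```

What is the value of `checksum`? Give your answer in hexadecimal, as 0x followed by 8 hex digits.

`checksum` follows `type` (1 byte), so it starts at byte offset 1 and occupies 4 bytes.
Bytes at offsets 1..4: C9 B7 A0 28.
In little-endian order the low byte comes first in memory.
Reassemble most-significant byte first: 28 A0 B7 C9 → 0x28A0B7C9.

0x28A0B7C9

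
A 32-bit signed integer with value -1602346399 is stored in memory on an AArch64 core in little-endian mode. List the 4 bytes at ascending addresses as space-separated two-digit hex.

Two's complement of -1602346399 in 32 bits: 1602346399 = 0x5F81DD9F; invert → 0xA07E2260; add 1 → 0xA07E2261.
Split into bytes (most-significant first): A0 7E 22 61.
Little-endian stores the least-significant byte at the lowest address.
So at ascending addresses the bytes are 61 22 7E A0.

61 22 7E A0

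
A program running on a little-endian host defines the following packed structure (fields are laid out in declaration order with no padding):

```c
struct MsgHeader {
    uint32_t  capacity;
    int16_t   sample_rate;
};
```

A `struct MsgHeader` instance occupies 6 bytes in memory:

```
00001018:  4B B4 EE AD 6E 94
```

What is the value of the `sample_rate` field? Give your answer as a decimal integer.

`sample_rate` follows `capacity` (4 bytes), so it starts at byte offset 4 and occupies 2 bytes.
Bytes at offsets 4..5: 6E 94.
In little-endian order the low byte comes first in memory.
Reassemble most-significant byte first: 94 6E → 0x946E.
Top bit is set, so as a signed 16-bit value this is 0x946E − 2^16 = -27538.

-27538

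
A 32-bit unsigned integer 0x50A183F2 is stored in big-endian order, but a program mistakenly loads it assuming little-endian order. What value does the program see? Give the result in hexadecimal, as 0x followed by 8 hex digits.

0xF283A150

Stored big-endian, the bytes at ascending addresses are 50 A1 83 F2.
Read back as little-endian, the first byte is least significant, giving 0xF283A150.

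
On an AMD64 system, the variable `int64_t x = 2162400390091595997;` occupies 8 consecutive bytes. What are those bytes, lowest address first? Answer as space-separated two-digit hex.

DD 60 93 A9 B2 63 02 1E

2162400390091595997 in hexadecimal, padded to 64 bits, is 0x1E0263B2A99360DD.
Split into bytes (most-significant first): 1E 02 63 B2 A9 93 60 DD.
Little-endian: lowest address holds the least-significant byte.
So at ascending addresses the bytes are DD 60 93 A9 B2 63 02 1E.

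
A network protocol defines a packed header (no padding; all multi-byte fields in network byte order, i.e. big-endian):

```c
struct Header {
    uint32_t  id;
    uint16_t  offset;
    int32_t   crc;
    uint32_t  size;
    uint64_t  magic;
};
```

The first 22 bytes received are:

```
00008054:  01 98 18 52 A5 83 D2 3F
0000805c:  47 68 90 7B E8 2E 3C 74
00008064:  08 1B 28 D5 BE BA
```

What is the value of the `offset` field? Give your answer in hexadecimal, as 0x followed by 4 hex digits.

0xA583

`offset` follows `id` (4 bytes), so it starts at byte offset 4 and occupies 2 bytes.
Bytes at offsets 4..5: A5 83.
In big-endian order the high byte comes first in memory.
The bytes are already most-significant first: 0xA583.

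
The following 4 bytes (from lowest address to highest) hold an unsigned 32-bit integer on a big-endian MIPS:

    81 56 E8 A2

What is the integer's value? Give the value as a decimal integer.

2169956514

In big-endian order the high byte comes first in memory.
The bytes are already most-significant first: 0x8156E8A2.
0x8156E8A2 = 2169956514.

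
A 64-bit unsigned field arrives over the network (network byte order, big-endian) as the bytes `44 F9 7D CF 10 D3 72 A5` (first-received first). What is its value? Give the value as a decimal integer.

4970141992074048165

Big-endian stores the most-significant byte at the lowest address.
The bytes are already most-significant first: 0x44F97DCF10D372A5.
0x44F97DCF10D372A5 = 4970141992074048165.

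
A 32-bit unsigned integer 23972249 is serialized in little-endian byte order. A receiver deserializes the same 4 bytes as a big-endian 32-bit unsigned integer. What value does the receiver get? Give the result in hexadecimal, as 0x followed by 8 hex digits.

23972249 in 32-bit hexadecimal is 0x016DC999.
Stored little-endian, the bytes at ascending addresses are 99 C9 6D 01.
Read back as big-endian, the last byte is least significant, giving 0x99C96D01.

0x99C96D01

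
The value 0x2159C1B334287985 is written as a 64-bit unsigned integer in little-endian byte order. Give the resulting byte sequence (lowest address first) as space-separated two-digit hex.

85 79 28 34 B3 C1 59 21

Split into bytes (most-significant first): 21 59 C1 B3 34 28 79 85.
In little-endian order the low byte comes first in memory.
So at ascending addresses the bytes are 85 79 28 34 B3 C1 59 21.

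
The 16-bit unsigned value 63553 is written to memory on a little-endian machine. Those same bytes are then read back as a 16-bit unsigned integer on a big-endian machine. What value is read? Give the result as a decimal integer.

63553 in 16-bit hexadecimal is 0xF841.
Stored little-endian, the bytes at ascending addresses are 41 F8.
Read back as big-endian, the last byte is least significant, giving 0x41F8.
0x41F8 = 16888.

16888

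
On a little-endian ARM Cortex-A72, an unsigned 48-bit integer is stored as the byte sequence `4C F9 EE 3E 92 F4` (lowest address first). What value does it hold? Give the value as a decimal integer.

268908958251340

Little-endian: lowest address holds the least-significant byte.
Reassemble most-significant byte first: F4 92 3E EE F9 4C → 0xF4923EEEF94C.
0xF4923EEEF94C = 268908958251340.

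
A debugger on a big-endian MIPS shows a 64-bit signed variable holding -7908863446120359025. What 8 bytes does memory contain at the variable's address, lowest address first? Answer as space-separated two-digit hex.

92 3E 12 99 44 EC 9B 8F

Two's complement of -7908863446120359025 in 64 bits: 7908863446120359025 = 0x6DC1ED66BB136471; invert → 0x923E129944EC9B8E; add 1 → 0x923E129944EC9B8F.
Split into bytes (most-significant first): 92 3E 12 99 44 EC 9B 8F.
Big-endian: lowest address holds the most-significant byte.
So the memory order matches the most-significant-first order: 92 3E 12 99 44 EC 9B 8F.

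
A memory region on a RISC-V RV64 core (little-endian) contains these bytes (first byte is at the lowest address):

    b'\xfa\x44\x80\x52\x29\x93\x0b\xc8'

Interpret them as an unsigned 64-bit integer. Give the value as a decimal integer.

14414776838016484602

Little-endian: lowest address holds the least-significant byte.
Reassemble most-significant byte first: C8 0B 93 29 52 80 44 FA → 0xC80B9329528044FA.
0xC80B9329528044FA = 14414776838016484602.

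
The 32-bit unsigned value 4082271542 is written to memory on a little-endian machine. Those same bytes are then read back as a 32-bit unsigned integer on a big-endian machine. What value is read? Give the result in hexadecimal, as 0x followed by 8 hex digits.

0x368552F3

4082271542 in 32-bit hexadecimal is 0xF3528536.
Stored little-endian, the bytes at ascending addresses are 36 85 52 F3.
Read back as big-endian, the last byte is least significant, giving 0x368552F3.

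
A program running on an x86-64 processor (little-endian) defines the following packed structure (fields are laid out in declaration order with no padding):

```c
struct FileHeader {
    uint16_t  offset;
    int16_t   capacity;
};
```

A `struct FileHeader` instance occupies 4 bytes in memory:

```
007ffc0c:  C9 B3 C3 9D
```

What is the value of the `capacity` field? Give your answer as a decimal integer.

-25149

`capacity` follows `offset` (2 bytes), so it starts at byte offset 2 and occupies 2 bytes.
Bytes at offsets 2..3: C3 9D.
Little-endian: lowest address holds the least-significant byte.
Reassemble most-significant byte first: 9D C3 → 0x9DC3.
Top bit is set, so as a signed 16-bit value this is 0x9DC3 − 2^16 = -25149.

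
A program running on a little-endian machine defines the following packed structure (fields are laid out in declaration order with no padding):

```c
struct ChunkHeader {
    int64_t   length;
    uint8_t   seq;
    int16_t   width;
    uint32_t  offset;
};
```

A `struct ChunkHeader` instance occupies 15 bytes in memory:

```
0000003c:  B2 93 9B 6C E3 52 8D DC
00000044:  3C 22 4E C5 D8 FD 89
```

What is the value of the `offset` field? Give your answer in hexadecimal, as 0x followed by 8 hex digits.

`offset` follows `length` (8 B), `seq` (1 B), `width` (2 B), so it starts at offset 8 + 1 + 2 = 11 and occupies 4 bytes.
Bytes at offsets 11..14: C5 D8 FD 89.
Little-endian: lowest address holds the least-significant byte.
Reassemble most-significant byte first: 89 FD D8 C5 → 0x89FDD8C5.

0x89FDD8C5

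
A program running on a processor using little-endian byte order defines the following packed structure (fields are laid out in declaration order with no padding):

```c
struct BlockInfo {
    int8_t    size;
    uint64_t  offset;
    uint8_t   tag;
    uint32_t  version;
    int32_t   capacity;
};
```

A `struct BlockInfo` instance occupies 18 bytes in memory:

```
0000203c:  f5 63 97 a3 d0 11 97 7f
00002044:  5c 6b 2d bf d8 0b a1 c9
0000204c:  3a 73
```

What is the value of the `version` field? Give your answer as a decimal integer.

198754093

`version` follows `size` (1 B), `offset` (8 B), `tag` (1 B), so it starts at offset 1 + 8 + 1 = 10 and occupies 4 bytes.
Bytes at offsets 10..13: 2D BF D8 0B.
Little-endian stores the least-significant byte at the lowest address.
Reassemble most-significant byte first: 0B D8 BF 2D → 0x0BD8BF2D.
0x0BD8BF2D = 198754093.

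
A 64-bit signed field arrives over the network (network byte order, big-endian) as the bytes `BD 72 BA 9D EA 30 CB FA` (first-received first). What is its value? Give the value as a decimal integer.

-4795565465794458630

Big-endian: lowest address holds the most-significant byte.
The bytes are already most-significant first: 0xBD72BA9DEA30CBFA.
Top bit is set, so as a signed 64-bit value this is 0xBD72BA9DEA30CBFA − 2^64 = -4795565465794458630.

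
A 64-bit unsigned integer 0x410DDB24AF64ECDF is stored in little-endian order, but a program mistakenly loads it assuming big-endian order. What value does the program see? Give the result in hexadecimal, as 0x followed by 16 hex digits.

0xDFEC64AF24DB0D41

Stored little-endian, the bytes at ascending addresses are DF EC 64 AF 24 DB 0D 41.
Read back as big-endian, the last byte is least significant, giving 0xDFEC64AF24DB0D41.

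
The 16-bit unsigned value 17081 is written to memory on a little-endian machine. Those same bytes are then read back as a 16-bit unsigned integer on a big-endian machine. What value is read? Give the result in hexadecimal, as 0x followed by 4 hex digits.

0xB942

17081 in 16-bit hexadecimal is 0x42B9.
Stored little-endian, the bytes at ascending addresses are B9 42.
Read back as big-endian, the last byte is least significant, giving 0xB942.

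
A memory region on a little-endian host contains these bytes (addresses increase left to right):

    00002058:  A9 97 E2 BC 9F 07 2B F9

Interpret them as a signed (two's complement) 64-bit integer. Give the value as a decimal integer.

In little-endian order the low byte comes first in memory.
Reassemble most-significant byte first: F9 2B 07 9F BC E2 97 A9 → 0xF92B079FBCE297A9.
Top bit is set, so as a signed 64-bit value this is 0xF92B079FBCE297A9 − 2^64 = -492291351616776279.

-492291351616776279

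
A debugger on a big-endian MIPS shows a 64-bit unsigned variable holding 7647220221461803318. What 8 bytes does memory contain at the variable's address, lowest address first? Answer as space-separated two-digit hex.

6A 20 62 46 53 6A 31 36

7647220221461803318 in hexadecimal, padded to 64 bits, is 0x6A206246536A3136.
Split into bytes (most-significant first): 6A 20 62 46 53 6A 31 36.
In big-endian order the high byte comes first in memory.
So the memory order matches the most-significant-first order: 6A 20 62 46 53 6A 31 36.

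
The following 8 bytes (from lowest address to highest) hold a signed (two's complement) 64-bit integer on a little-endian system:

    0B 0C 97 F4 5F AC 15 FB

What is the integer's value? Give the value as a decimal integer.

In little-endian order the low byte comes first in memory.
Reassemble most-significant byte first: FB 15 AC 5F F4 97 0C 0B → 0xFB15AC5FF4970C0B.
Top bit is set, so as a signed 64-bit value this is 0xFB15AC5FF4970C0B − 2^64 = -354187467553305589.

-354187467553305589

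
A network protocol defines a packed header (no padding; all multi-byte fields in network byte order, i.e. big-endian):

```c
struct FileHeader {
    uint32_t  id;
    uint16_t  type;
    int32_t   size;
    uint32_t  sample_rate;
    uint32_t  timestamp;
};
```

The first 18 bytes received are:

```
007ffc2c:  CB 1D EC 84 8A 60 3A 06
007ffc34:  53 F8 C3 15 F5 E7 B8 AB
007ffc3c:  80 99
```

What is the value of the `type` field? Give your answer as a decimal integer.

35424

`type` follows `id` (4 bytes), so it starts at byte offset 4 and occupies 2 bytes.
Bytes at offsets 4..5: 8A 60.
Big-endian: lowest address holds the most-significant byte.
The bytes are already most-significant first: 0x8A60.
0x8A60 = 35424.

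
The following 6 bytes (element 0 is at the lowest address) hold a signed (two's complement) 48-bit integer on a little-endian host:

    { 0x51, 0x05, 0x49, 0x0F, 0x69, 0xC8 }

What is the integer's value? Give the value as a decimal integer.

-61121423145647

Little-endian stores the least-significant byte at the lowest address.
Reassemble most-significant byte first: C8 69 0F 49 05 51 → 0xC8690F490551.
Top bit is set, so as a signed 48-bit value this is 0xC8690F490551 − 2^48 = -61121423145647.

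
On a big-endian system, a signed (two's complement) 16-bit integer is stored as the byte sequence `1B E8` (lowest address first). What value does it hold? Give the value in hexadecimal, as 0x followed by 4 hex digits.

0x1BE8

In big-endian order the high byte comes first in memory.
The bytes are already most-significant first: 0x1BE8.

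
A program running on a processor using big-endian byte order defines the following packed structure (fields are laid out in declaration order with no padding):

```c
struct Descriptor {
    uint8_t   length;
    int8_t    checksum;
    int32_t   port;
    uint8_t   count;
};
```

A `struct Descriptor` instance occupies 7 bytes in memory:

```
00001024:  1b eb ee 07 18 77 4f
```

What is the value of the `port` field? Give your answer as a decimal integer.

`port` follows `length` (1 B), `checksum` (1 B), so it starts at offset 1 + 1 = 2 and occupies 4 bytes.
Bytes at offsets 2..5: EE 07 18 77.
Big-endian stores the most-significant byte at the lowest address.
The bytes are already most-significant first: 0xEE071877.
Top bit is set, so as a signed 32-bit value this is 0xEE071877 − 2^32 = -301524873.

-301524873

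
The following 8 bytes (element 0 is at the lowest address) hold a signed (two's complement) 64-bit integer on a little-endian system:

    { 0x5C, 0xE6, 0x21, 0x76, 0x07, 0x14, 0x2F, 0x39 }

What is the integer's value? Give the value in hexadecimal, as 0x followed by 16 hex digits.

Little-endian: lowest address holds the least-significant byte.
Reassemble most-significant byte first: 39 2F 14 07 76 21 E6 5C → 0x392F14077621E65C.

0x392F14077621E65C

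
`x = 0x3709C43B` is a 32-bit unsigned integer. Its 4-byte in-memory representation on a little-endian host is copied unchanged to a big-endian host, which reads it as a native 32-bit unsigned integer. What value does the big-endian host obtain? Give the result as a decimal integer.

1002703159

Stored little-endian, the bytes at ascending addresses are 3B C4 09 37.
Read back as big-endian, the last byte is least significant, giving 0x3BC40937.
0x3BC40937 = 1002703159.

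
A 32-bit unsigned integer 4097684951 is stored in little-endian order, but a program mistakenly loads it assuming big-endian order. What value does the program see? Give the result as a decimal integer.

3618979316

4097684951 in 32-bit hexadecimal is 0xF43DB5D7.
Stored little-endian, the bytes at ascending addresses are D7 B5 3D F4.
Read back as big-endian, the last byte is least significant, giving 0xD7B53DF4.
0xD7B53DF4 = 3618979316.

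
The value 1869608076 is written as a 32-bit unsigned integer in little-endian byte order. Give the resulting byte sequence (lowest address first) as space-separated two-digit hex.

8C F4 6F 6F

1869608076 in hexadecimal, padded to 32 bits, is 0x6F6FF48C.
Split into bytes (most-significant first): 6F 6F F4 8C.
Little-endian: lowest address holds the least-significant byte.
So at ascending addresses the bytes are 8C F4 6F 6F.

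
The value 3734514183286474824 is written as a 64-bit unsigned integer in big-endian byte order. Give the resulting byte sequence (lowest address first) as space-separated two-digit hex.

3734514183286474824 in hexadecimal, padded to 64 bits, is 0x33D3A8DD0772C848.
Split into bytes (most-significant first): 33 D3 A8 DD 07 72 C8 48.
Big-endian stores the most-significant byte at the lowest address.
So the memory order matches the most-significant-first order: 33 D3 A8 DD 07 72 C8 48.

33 D3 A8 DD 07 72 C8 48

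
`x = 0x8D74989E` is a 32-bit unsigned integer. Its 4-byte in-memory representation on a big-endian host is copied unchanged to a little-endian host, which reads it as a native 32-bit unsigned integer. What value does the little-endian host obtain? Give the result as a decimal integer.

Stored big-endian, the bytes at ascending addresses are 8D 74 98 9E.
Read back as little-endian, the first byte is least significant, giving 0x9E98748D.
0x9E98748D = 2660791437.

2660791437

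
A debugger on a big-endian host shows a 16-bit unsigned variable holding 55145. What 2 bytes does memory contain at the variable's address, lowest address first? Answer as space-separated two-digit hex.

55145 in hexadecimal, padded to 16 bits, is 0xD769.
Split into bytes (most-significant first): D7 69.
Big-endian: lowest address holds the most-significant byte.
So the memory order matches the most-significant-first order: D7 69.

D7 69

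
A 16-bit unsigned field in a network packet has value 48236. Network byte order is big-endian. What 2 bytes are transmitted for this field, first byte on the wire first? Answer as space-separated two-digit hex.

BC 6C

48236 in hexadecimal, padded to 16 bits, is 0xBC6C.
Split into bytes (most-significant first): BC 6C.
Big-endian: lowest address holds the most-significant byte.
So the memory order matches the most-significant-first order: BC 6C.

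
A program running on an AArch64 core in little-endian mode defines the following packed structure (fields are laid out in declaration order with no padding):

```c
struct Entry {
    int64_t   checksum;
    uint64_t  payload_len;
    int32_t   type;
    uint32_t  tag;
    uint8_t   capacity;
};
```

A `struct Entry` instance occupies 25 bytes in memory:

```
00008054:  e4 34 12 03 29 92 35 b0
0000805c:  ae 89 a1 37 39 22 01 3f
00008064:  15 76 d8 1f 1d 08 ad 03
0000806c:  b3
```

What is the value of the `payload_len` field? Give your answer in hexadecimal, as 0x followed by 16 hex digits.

`payload_len` follows `checksum` (8 bytes), so it starts at byte offset 8 and occupies 8 bytes.
Bytes at offsets 8..15: AE 89 A1 37 39 22 01 3F.
In little-endian order the low byte comes first in memory.
Reassemble most-significant byte first: 3F 01 22 39 37 A1 89 AE → 0x3F01223937A189AE.

0x3F01223937A189AE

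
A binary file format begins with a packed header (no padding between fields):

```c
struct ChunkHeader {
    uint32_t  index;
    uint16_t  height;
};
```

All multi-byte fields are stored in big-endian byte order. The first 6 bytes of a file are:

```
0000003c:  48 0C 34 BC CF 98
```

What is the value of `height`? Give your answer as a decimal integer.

53144

`height` follows `index` (4 bytes), so it starts at byte offset 4 and occupies 2 bytes.
Bytes at offsets 4..5: CF 98.
Big-endian: lowest address holds the most-significant byte.
The bytes are already most-significant first: 0xCF98.
0xCF98 = 53144.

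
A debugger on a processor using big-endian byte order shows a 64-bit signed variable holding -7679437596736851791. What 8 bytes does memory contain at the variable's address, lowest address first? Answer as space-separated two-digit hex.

Two's complement of -7679437596736851791 in 64 bits: 7679437596736851791 = 0x6A92D7CE8C478F4F; invert → 0x956D283173B870B0; add 1 → 0x956D283173B870B1.
Split into bytes (most-significant first): 95 6D 28 31 73 B8 70 B1.
Big-endian: lowest address holds the most-significant byte.
So the memory order matches the most-significant-first order: 95 6D 28 31 73 B8 70 B1.

95 6D 28 31 73 B8 70 B1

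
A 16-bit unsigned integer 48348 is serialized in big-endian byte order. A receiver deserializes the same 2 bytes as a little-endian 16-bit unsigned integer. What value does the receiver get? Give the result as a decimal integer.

56508

48348 in 16-bit hexadecimal is 0xBCDC.
Stored big-endian, the bytes at ascending addresses are BC DC.
Read back as little-endian, the first byte is least significant, giving 0xDCBC.
0xDCBC = 56508.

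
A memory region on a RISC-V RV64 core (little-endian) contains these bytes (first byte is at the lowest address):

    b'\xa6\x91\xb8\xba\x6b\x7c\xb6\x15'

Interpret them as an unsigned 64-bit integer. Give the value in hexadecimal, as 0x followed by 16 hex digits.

0x15B67C6BBAB891A6

In little-endian order the low byte comes first in memory.
Reassemble most-significant byte first: 15 B6 7C 6B BA B8 91 A6 → 0x15B67C6BBAB891A6.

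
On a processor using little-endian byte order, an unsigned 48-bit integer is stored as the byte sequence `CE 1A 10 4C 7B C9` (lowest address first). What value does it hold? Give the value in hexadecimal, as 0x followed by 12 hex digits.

0xC97B4C101ACE

In little-endian order the low byte comes first in memory.
Reassemble most-significant byte first: C9 7B 4C 10 1A CE → 0xC97B4C101ACE.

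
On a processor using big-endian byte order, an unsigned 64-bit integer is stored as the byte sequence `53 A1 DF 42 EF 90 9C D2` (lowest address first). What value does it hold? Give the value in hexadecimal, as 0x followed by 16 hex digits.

0x53A1DF42EF909CD2

Big-endian stores the most-significant byte at the lowest address.
The bytes are already most-significant first: 0x53A1DF42EF909CD2.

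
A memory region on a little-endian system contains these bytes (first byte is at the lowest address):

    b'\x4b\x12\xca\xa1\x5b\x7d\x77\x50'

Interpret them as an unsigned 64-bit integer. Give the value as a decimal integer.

5798240877772673611

Little-endian: lowest address holds the least-significant byte.
Reassemble most-significant byte first: 50 77 7D 5B A1 CA 12 4B → 0x50777D5BA1CA124B.
0x50777D5BA1CA124B = 5798240877772673611.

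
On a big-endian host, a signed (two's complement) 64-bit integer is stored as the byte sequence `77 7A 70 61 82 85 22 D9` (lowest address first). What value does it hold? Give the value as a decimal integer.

In big-endian order the high byte comes first in memory.
The bytes are already most-significant first: 0x777A7061828522D9.
0x777A7061828522D9 = 8609317201776026329.

8609317201776026329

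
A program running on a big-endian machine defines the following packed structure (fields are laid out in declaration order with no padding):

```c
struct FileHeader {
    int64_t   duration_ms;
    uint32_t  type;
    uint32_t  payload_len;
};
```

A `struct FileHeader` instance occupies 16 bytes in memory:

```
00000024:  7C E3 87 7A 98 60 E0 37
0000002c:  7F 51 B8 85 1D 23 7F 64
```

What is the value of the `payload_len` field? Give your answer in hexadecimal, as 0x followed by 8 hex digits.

`payload_len` follows `duration_ms` (8 B), `type` (4 B), so it starts at offset 8 + 4 = 12 and occupies 4 bytes.
Bytes at offsets 12..15: 1D 23 7F 64.
Big-endian stores the most-significant byte at the lowest address.
The bytes are already most-significant first: 0x1D237F64.

0x1D237F64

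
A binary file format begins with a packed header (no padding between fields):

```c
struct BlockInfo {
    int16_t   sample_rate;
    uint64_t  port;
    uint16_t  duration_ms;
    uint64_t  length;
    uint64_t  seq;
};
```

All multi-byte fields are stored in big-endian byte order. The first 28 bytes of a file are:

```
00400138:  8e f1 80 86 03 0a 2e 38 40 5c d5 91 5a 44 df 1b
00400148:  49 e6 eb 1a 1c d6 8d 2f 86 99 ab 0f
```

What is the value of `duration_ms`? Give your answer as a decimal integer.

`duration_ms` follows `sample_rate` (2 B), `port` (8 B), so it starts at offset 2 + 8 = 10 and occupies 2 bytes.
Bytes at offsets 10..11: D5 91.
Big-endian stores the most-significant byte at the lowest address.
The bytes are already most-significant first: 0xD591.
0xD591 = 54673.

54673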